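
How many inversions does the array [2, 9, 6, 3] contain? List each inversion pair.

Finding inversions in [2, 9, 6, 3]:

(1, 2): arr[1]=9 > arr[2]=6
(1, 3): arr[1]=9 > arr[3]=3
(2, 3): arr[2]=6 > arr[3]=3

Total inversions: 3

The array has 3 inversion(s): (1,2), (1,3), (2,3). Each pair (i,j) satisfies i < j and arr[i] > arr[j].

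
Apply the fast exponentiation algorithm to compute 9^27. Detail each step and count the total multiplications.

Computing 9^27 by squaring (build up from 9^1; each line after the first costs one multiplication):

9^1 = 9
9^2 = (9^1)^2 = 9^2 = 81
9^3 = 9 * 9^2 = 9 * 81 = 729
9^6 = (9^3)^2 = 729^2 = 531441
9^12 = (9^6)^2 = 531441^2 = 282429536481
9^13 = 9 * 9^12 = 9 * 282429536481 = 2541865828329
9^26 = (9^13)^2 = 2541865828329^2 = 6461081889226673298932241
9^27 = 9 * 9^26 = 9 * 6461081889226673298932241 = 58149737003040059690390169

Result: 58149737003040059690390169
Multiplications needed: 7 (7 lines after 9^1)

9^27 = 58149737003040059690390169. Using exponentiation by squaring, this requires 7 multiplications. The key idea: if the exponent is even, square the half-power; if odd, multiply by the base once.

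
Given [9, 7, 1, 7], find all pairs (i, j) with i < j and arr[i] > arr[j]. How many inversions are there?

Finding inversions in [9, 7, 1, 7]:

(0, 1): arr[0]=9 > arr[1]=7
(0, 2): arr[0]=9 > arr[2]=1
(0, 3): arr[0]=9 > arr[3]=7
(1, 2): arr[1]=7 > arr[2]=1

Total inversions: 4

The array has 4 inversion(s): (0,1), (0,2), (0,3), (1,2). Each pair (i,j) satisfies i < j and arr[i] > arr[j].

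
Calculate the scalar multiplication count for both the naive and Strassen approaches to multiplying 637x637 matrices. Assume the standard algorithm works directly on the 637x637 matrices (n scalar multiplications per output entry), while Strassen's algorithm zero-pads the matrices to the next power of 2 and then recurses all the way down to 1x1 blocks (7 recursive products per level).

Matrix multiplication for 637x637 matrices:

Strassen's algorithm requires power-of-2 dimensions. Pad 637x637 to 1024x1024 (next power of 2).

Standard algorithm: 637^3 = 258474853 multiplications
Strassen's algorithm: 7^(log2(1024)) = 7^10 = 282475249 multiplications
Difference: 258474853 - 282475249 = -24000396 (Strassen uses MORE here due to padding overhead — for small or just-over-power-of-2 n, padding can outweigh the per-level savings)

Standard: 258474853 multiplications (637^3). Strassen: 282475249 multiplications (7^10, after padding to 1024x1024). Strassen reduces 8 recursive multiplications to 7 at each level.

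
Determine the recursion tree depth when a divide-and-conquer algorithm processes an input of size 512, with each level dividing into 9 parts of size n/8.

For divide and conquer with division factor 8:

Problem sizes at each level:
Level 0: 512
Level 1: 64
Level 2: 8
Level 3: 1

The root is level 0 and the size-1 base case is level 3 (the tree spans levels 0 through 3, i.e. 4 levels counting the root), so the depth is the number of divisions: log_8(512) = 3

The recursion tree depth is log_8(512) = 3. At each level, the problem size is divided by 8, so it takes 3 divisions to reduce to a base case of size 1. The algorithm makes 9 recursive calls at each level.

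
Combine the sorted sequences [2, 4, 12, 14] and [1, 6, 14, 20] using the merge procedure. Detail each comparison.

Merging process:

Compare 2 vs 1: take 1 from right. Merged: [1]
Compare 2 vs 6: take 2 from left. Merged: [1, 2]
Compare 4 vs 6: take 4 from left. Merged: [1, 2, 4]
Compare 12 vs 6: take 6 from right. Merged: [1, 2, 4, 6]
Compare 12 vs 14: take 12 from left. Merged: [1, 2, 4, 6, 12]
Compare 14 vs 14: take 14 from left. Merged: [1, 2, 4, 6, 12, 14]
Append remaining from right: [14, 20]. Merged: [1, 2, 4, 6, 12, 14, 14, 20]

Final merged array: [1, 2, 4, 6, 12, 14, 14, 20]
Total comparisons: 6

The merged array is [1, 2, 4, 6, 12, 14, 14, 20], requiring 6 comparisons. The merge step runs in O(n) time where n is the total number of elements.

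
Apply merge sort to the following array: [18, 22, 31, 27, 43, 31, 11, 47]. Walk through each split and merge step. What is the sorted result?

Merge sort trace:

Split: [18, 22, 31, 27, 43, 31, 11, 47] -> [18, 22, 31, 27] and [43, 31, 11, 47]
  Split: [18, 22, 31, 27] -> [18, 22] and [31, 27]
    Split: [18, 22] -> [18] and [22]
    Merge: [18] + [22] -> [18, 22]
    Split: [31, 27] -> [31] and [27]
    Merge: [31] + [27] -> [27, 31]
  Merge: [18, 22] + [27, 31] -> [18, 22, 27, 31]
  Split: [43, 31, 11, 47] -> [43, 31] and [11, 47]
    Split: [43, 31] -> [43] and [31]
    Merge: [43] + [31] -> [31, 43]
    Split: [11, 47] -> [11] and [47]
    Merge: [11] + [47] -> [11, 47]
  Merge: [31, 43] + [11, 47] -> [11, 31, 43, 47]
Merge: [18, 22, 27, 31] + [11, 31, 43, 47] -> [11, 18, 22, 27, 31, 31, 43, 47]

Final sorted array: [11, 18, 22, 27, 31, 31, 43, 47]

The merge sort proceeds by recursively splitting the array and merging sorted halves.
After all merges, the sorted array is [11, 18, 22, 27, 31, 31, 43, 47].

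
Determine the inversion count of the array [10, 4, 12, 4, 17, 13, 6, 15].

Finding inversions in [10, 4, 12, 4, 17, 13, 6, 15]:

(0, 1): arr[0]=10 > arr[1]=4
(0, 3): arr[0]=10 > arr[3]=4
(0, 6): arr[0]=10 > arr[6]=6
(2, 3): arr[2]=12 > arr[3]=4
(2, 6): arr[2]=12 > arr[6]=6
(4, 5): arr[4]=17 > arr[5]=13
(4, 6): arr[4]=17 > arr[6]=6
(4, 7): arr[4]=17 > arr[7]=15
(5, 6): arr[5]=13 > arr[6]=6

Total inversions: 9

The array has 9 inversion(s): (0,1), (0,3), (0,6), (2,3), (2,6), (4,5), (4,6), (4,7), (5,6). Each pair (i,j) satisfies i < j and arr[i] > arr[j].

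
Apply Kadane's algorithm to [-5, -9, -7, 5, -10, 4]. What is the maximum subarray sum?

Using Kadane's algorithm on [-5, -9, -7, 5, -10, 4]:

Scanning through the array:
Position 1 (value -9): max_ending_here = -9, max_so_far = -5
Position 2 (value -7): max_ending_here = -7, max_so_far = -5
Position 3 (value 5): max_ending_here = 5, max_so_far = 5
Position 4 (value -10): max_ending_here = -5, max_so_far = 5
Position 5 (value 4): max_ending_here = 4, max_so_far = 5

Maximum subarray: [5]
Maximum sum: 5

The maximum subarray is [5] with sum 5. This subarray runs from index 3 to index 3.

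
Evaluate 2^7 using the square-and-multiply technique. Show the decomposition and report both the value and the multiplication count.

Computing 2^7 by squaring (build up from 2^1; each line after the first costs one multiplication):

2^1 = 2
2^2 = (2^1)^2 = 2^2 = 4
2^3 = 2 * 2^2 = 2 * 4 = 8
2^6 = (2^3)^2 = 8^2 = 64
2^7 = 2 * 2^6 = 2 * 64 = 128

Result: 128
Multiplications needed: 4 (4 lines after 2^1)

2^7 = 128. Using exponentiation by squaring, this requires 4 multiplications. The key idea: if the exponent is even, square the half-power; if odd, multiply by the base once.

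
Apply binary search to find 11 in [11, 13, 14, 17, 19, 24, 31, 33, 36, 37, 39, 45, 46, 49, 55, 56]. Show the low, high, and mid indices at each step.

Binary search for 11 in [11, 13, 14, 17, 19, 24, 31, 33, 36, 37, 39, 45, 46, 49, 55, 56]:

lo=0, hi=15, mid=7, arr[mid]=33 -> 33 > 11, search left half
lo=0, hi=6, mid=3, arr[mid]=17 -> 17 > 11, search left half
lo=0, hi=2, mid=1, arr[mid]=13 -> 13 > 11, search left half
lo=0, hi=0, mid=0, arr[mid]=11 -> Found target at index 0!

Binary search finds 11 at index 0 after 4 comparisons. The search repeatedly halves the search space by comparing with the middle element.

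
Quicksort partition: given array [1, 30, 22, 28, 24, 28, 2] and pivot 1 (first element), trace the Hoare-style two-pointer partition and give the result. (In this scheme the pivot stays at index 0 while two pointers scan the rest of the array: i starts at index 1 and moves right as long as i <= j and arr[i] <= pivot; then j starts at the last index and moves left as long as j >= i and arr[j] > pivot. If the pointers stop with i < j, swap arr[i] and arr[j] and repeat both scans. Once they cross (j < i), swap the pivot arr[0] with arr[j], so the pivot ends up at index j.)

Hoare-style two-pointer partition with pivot = 1:

Initial array: [1, 30, 22, 28, 24, 28, 2]

Pointers start at i = 1, j = 6.
i ends at 1, j ends at 0: the pointers have crossed (j < i), so scanning stops.

j = 0, so swapping arr[0] with arr[j] leaves the pivot at position 0: [1, 30, 22, 28, 24, 28, 2]
Pivot position: 0

After partitioning with pivot 1, the array becomes [1, 30, 22, 28, 24, 28, 2]. The pivot is placed at index 0. All elements to the left of the pivot are <= 1, and all elements to the right are > 1.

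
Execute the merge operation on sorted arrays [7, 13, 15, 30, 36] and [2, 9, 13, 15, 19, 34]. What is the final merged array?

Merging process:

Compare 7 vs 2: take 2 from right. Merged: [2]
Compare 7 vs 9: take 7 from left. Merged: [2, 7]
Compare 13 vs 9: take 9 from right. Merged: [2, 7, 9]
Compare 13 vs 13: take 13 from left. Merged: [2, 7, 9, 13]
Compare 15 vs 13: take 13 from right. Merged: [2, 7, 9, 13, 13]
Compare 15 vs 15: take 15 from left. Merged: [2, 7, 9, 13, 13, 15]
Compare 30 vs 15: take 15 from right. Merged: [2, 7, 9, 13, 13, 15, 15]
Compare 30 vs 19: take 19 from right. Merged: [2, 7, 9, 13, 13, 15, 15, 19]
Compare 30 vs 34: take 30 from left. Merged: [2, 7, 9, 13, 13, 15, 15, 19, 30]
Compare 36 vs 34: take 34 from right. Merged: [2, 7, 9, 13, 13, 15, 15, 19, 30, 34]
Append remaining from left: [36]. Merged: [2, 7, 9, 13, 13, 15, 15, 19, 30, 34, 36]

Final merged array: [2, 7, 9, 13, 13, 15, 15, 19, 30, 34, 36]
Total comparisons: 10

The merged array is [2, 7, 9, 13, 13, 15, 15, 19, 30, 34, 36], requiring 10 comparisons. The merge step runs in O(n) time where n is the total number of elements.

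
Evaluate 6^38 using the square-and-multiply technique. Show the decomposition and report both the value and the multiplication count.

Computing 6^38 by squaring (build up from 6^1; each line after the first costs one multiplication):

6^1 = 6
6^2 = (6^1)^2 = 6^2 = 36
6^4 = (6^2)^2 = 36^2 = 1296
6^8 = (6^4)^2 = 1296^2 = 1679616
6^9 = 6 * 6^8 = 6 * 1679616 = 10077696
6^18 = (6^9)^2 = 10077696^2 = 101559956668416
6^19 = 6 * 6^18 = 6 * 101559956668416 = 609359740010496
6^38 = (6^19)^2 = 609359740010496^2 = 371319292745659279662190166016

Result: 371319292745659279662190166016
Multiplications needed: 7 (7 lines after 6^1)

6^38 = 371319292745659279662190166016. Using exponentiation by squaring, this requires 7 multiplications. The key idea: if the exponent is even, square the half-power; if odd, multiply by the base once.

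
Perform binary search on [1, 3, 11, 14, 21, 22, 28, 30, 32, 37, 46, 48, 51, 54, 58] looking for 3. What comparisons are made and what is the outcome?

Binary search for 3 in [1, 3, 11, 14, 21, 22, 28, 30, 32, 37, 46, 48, 51, 54, 58]:

lo=0, hi=14, mid=7, arr[mid]=30 -> 30 > 3, search left half
lo=0, hi=6, mid=3, arr[mid]=14 -> 14 > 3, search left half
lo=0, hi=2, mid=1, arr[mid]=3 -> Found target at index 1!

Binary search finds 3 at index 1 after 3 comparisons. The search repeatedly halves the search space by comparing with the middle element.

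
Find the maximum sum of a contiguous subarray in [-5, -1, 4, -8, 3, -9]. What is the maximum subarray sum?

Using Kadane's algorithm on [-5, -1, 4, -8, 3, -9]:

Scanning through the array:
Position 1 (value -1): max_ending_here = -1, max_so_far = -1
Position 2 (value 4): max_ending_here = 4, max_so_far = 4
Position 3 (value -8): max_ending_here = -4, max_so_far = 4
Position 4 (value 3): max_ending_here = 3, max_so_far = 4
Position 5 (value -9): max_ending_here = -6, max_so_far = 4

Maximum subarray: [4]
Maximum sum: 4

The maximum subarray is [4] with sum 4. This subarray runs from index 2 to index 2.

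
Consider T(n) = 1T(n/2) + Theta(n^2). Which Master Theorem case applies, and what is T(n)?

Master Theorem for T(n) = 1T(n/2) + O(n^2):

a = 1, b = 2, c = 2
log_b(a) = log_2(1) = 0.0000

Case 3: c = 2 > log_2(1) = 0.0000
T(n) = O(n^2) = O(n^2)

For T(n) = 1T(n/2) + O(n^2): log_2(1) = 0.0000. This is Case 3 of the Master Theorem (c > log_b(a), work dominated by root), giving O(n^2).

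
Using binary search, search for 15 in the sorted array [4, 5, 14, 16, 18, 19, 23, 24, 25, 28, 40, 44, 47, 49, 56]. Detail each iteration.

Binary search for 15 in [4, 5, 14, 16, 18, 19, 23, 24, 25, 28, 40, 44, 47, 49, 56]:

lo=0, hi=14, mid=7, arr[mid]=24 -> 24 > 15, search left half
lo=0, hi=6, mid=3, arr[mid]=16 -> 16 > 15, search left half
lo=0, hi=2, mid=1, arr[mid]=5 -> 5 < 15, search right half
lo=2, hi=2, mid=2, arr[mid]=14 -> 14 < 15, search right half
lo=3 > hi=2, target 15 not found

Binary search determines that 15 is not in the array after 4 comparisons. The search space was exhausted without finding the target.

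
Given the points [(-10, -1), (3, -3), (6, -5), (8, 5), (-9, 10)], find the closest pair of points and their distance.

Computing all pairwise distances among 5 points:

d((-10, -1), (3, -3)) = 13.1529
d((-10, -1), (6, -5)) = 16.4924
d((-10, -1), (8, 5)) = 18.9737
d((-10, -1), (-9, 10)) = 11.0454
d((3, -3), (6, -5)) = 3.6056 <-- minimum
d((3, -3), (8, 5)) = 9.434
d((3, -3), (-9, 10)) = 17.6918
d((6, -5), (8, 5)) = 10.198
d((6, -5), (-9, 10)) = 21.2132
d((8, 5), (-9, 10)) = 17.72

Closest pair: (3, -3) and (6, -5) with distance 3.6056

The closest pair is (3, -3) and (6, -5) with Euclidean distance 3.6056. For 5 points, brute-force pairwise comparison is shown above. For large n, the divide-and-conquer algorithm (sort by x, recurse on halves, check the dividing strip) achieves O(n log n).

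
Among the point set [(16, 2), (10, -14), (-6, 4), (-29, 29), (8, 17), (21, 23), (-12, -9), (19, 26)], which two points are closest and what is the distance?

Computing all pairwise distances among 8 points:

d((16, 2), (10, -14)) = 17.088
d((16, 2), (-6, 4)) = 22.0907
d((16, 2), (-29, 29)) = 52.4786
d((16, 2), (8, 17)) = 17.0
d((16, 2), (21, 23)) = 21.587
d((16, 2), (-12, -9)) = 30.0832
d((16, 2), (19, 26)) = 24.1868
d((10, -14), (-6, 4)) = 24.0832
d((10, -14), (-29, 29)) = 58.0517
d((10, -14), (8, 17)) = 31.0644
d((10, -14), (21, 23)) = 38.6005
d((10, -14), (-12, -9)) = 22.561
d((10, -14), (19, 26)) = 41.0
d((-6, 4), (-29, 29)) = 33.9706
d((-6, 4), (8, 17)) = 19.105
d((-6, 4), (21, 23)) = 33.0151
d((-6, 4), (-12, -9)) = 14.3178
d((-6, 4), (19, 26)) = 33.3017
d((-29, 29), (8, 17)) = 38.8973
d((-29, 29), (21, 23)) = 50.3587
d((-29, 29), (-12, -9)) = 41.6293
d((-29, 29), (19, 26)) = 48.0937
d((8, 17), (21, 23)) = 14.3178
d((8, 17), (-12, -9)) = 32.8024
d((8, 17), (19, 26)) = 14.2127
d((21, 23), (-12, -9)) = 45.9674
d((21, 23), (19, 26)) = 3.6056 <-- minimum
d((-12, -9), (19, 26)) = 46.7547

Closest pair: (21, 23) and (19, 26) with distance 3.6056

The closest pair is (21, 23) and (19, 26) with Euclidean distance 3.6056. For 8 points, brute-force pairwise comparison is shown above. For large n, the divide-and-conquer algorithm (sort by x, recurse on halves, check the dividing strip) achieves O(n log n).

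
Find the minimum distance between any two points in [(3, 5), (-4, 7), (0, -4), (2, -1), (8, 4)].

Computing all pairwise distances among 5 points:

d((3, 5), (-4, 7)) = 7.2801
d((3, 5), (0, -4)) = 9.4868
d((3, 5), (2, -1)) = 6.0828
d((3, 5), (8, 4)) = 5.099
d((-4, 7), (0, -4)) = 11.7047
d((-4, 7), (2, -1)) = 10.0
d((-4, 7), (8, 4)) = 12.3693
d((0, -4), (2, -1)) = 3.6056 <-- minimum
d((0, -4), (8, 4)) = 11.3137
d((2, -1), (8, 4)) = 7.8102

Closest pair: (0, -4) and (2, -1) with distance 3.6056

The closest pair is (0, -4) and (2, -1) with Euclidean distance 3.6056. For 5 points, brute-force pairwise comparison is shown above. For large n, the divide-and-conquer algorithm (sort by x, recurse on halves, check the dividing strip) achieves O(n log n).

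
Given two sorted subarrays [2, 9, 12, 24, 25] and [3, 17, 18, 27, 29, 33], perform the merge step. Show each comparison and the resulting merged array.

Merging process:

Compare 2 vs 3: take 2 from left. Merged: [2]
Compare 9 vs 3: take 3 from right. Merged: [2, 3]
Compare 9 vs 17: take 9 from left. Merged: [2, 3, 9]
Compare 12 vs 17: take 12 from left. Merged: [2, 3, 9, 12]
Compare 24 vs 17: take 17 from right. Merged: [2, 3, 9, 12, 17]
Compare 24 vs 18: take 18 from right. Merged: [2, 3, 9, 12, 17, 18]
Compare 24 vs 27: take 24 from left. Merged: [2, 3, 9, 12, 17, 18, 24]
Compare 25 vs 27: take 25 from left. Merged: [2, 3, 9, 12, 17, 18, 24, 25]
Append remaining from right: [27, 29, 33]. Merged: [2, 3, 9, 12, 17, 18, 24, 25, 27, 29, 33]

Final merged array: [2, 3, 9, 12, 17, 18, 24, 25, 27, 29, 33]
Total comparisons: 8

The merged array is [2, 3, 9, 12, 17, 18, 24, 25, 27, 29, 33], requiring 8 comparisons. The merge step runs in O(n) time where n is the total number of elements.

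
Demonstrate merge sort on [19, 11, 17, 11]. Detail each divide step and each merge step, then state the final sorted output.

Merge sort trace:

Split: [19, 11, 17, 11] -> [19, 11] and [17, 11]
  Split: [19, 11] -> [19] and [11]
  Merge: [19] + [11] -> [11, 19]
  Split: [17, 11] -> [17] and [11]
  Merge: [17] + [11] -> [11, 17]
Merge: [11, 19] + [11, 17] -> [11, 11, 17, 19]

Final sorted array: [11, 11, 17, 19]

The merge sort proceeds by recursively splitting the array and merging sorted halves.
After all merges, the sorted array is [11, 11, 17, 19].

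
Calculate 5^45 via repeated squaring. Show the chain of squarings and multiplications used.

Computing 5^45 by squaring (build up from 5^1; each line after the first costs one multiplication):

5^1 = 5
5^2 = (5^1)^2 = 5^2 = 25
5^4 = (5^2)^2 = 25^2 = 625
5^5 = 5 * 5^4 = 5 * 625 = 3125
5^10 = (5^5)^2 = 3125^2 = 9765625
5^11 = 5 * 5^10 = 5 * 9765625 = 48828125
5^22 = (5^11)^2 = 48828125^2 = 2384185791015625
5^44 = (5^22)^2 = 2384185791015625^2 = 5684341886080801486968994140625
5^45 = 5 * 5^44 = 5 * 5684341886080801486968994140625 = 28421709430404007434844970703125

Result: 28421709430404007434844970703125
Multiplications needed: 8 (8 lines after 5^1)

5^45 = 28421709430404007434844970703125. Using exponentiation by squaring, this requires 8 multiplications. The key idea: if the exponent is even, square the half-power; if odd, multiply by the base once.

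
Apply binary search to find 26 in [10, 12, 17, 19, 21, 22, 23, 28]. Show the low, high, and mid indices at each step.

Binary search for 26 in [10, 12, 17, 19, 21, 22, 23, 28]:

lo=0, hi=7, mid=3, arr[mid]=19 -> 19 < 26, search right half
lo=4, hi=7, mid=5, arr[mid]=22 -> 22 < 26, search right half
lo=6, hi=7, mid=6, arr[mid]=23 -> 23 < 26, search right half
lo=7, hi=7, mid=7, arr[mid]=28 -> 28 > 26, search left half
lo=7 > hi=6, target 26 not found

Binary search determines that 26 is not in the array after 4 comparisons. The search space was exhausted without finding the target.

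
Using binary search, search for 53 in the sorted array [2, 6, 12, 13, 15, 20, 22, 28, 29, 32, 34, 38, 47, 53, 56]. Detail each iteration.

Binary search for 53 in [2, 6, 12, 13, 15, 20, 22, 28, 29, 32, 34, 38, 47, 53, 56]:

lo=0, hi=14, mid=7, arr[mid]=28 -> 28 < 53, search right half
lo=8, hi=14, mid=11, arr[mid]=38 -> 38 < 53, search right half
lo=12, hi=14, mid=13, arr[mid]=53 -> Found target at index 13!

Binary search finds 53 at index 13 after 3 comparisons. The search repeatedly halves the search space by comparing with the middle element.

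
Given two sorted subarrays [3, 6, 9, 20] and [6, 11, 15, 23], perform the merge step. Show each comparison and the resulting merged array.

Merging process:

Compare 3 vs 6: take 3 from left. Merged: [3]
Compare 6 vs 6: take 6 from left. Merged: [3, 6]
Compare 9 vs 6: take 6 from right. Merged: [3, 6, 6]
Compare 9 vs 11: take 9 from left. Merged: [3, 6, 6, 9]
Compare 20 vs 11: take 11 from right. Merged: [3, 6, 6, 9, 11]
Compare 20 vs 15: take 15 from right. Merged: [3, 6, 6, 9, 11, 15]
Compare 20 vs 23: take 20 from left. Merged: [3, 6, 6, 9, 11, 15, 20]
Append remaining from right: [23]. Merged: [3, 6, 6, 9, 11, 15, 20, 23]

Final merged array: [3, 6, 6, 9, 11, 15, 20, 23]
Total comparisons: 7

The merged array is [3, 6, 6, 9, 11, 15, 20, 23], requiring 7 comparisons. The merge step runs in O(n) time where n is the total number of elements.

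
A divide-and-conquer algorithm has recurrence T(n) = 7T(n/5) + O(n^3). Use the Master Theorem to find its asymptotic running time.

Master Theorem for T(n) = 7T(n/5) + O(n^3):

a = 7, b = 5, c = 3
log_b(a) = log_5(7) = 1.2091

Case 3: c = 3 > log_5(7) = 1.2091
T(n) = O(n^3) = O(n^3)

For T(n) = 7T(n/5) + O(n^3): log_5(7) = 1.2091. This is Case 3 of the Master Theorem (c > log_b(a), work dominated by root), giving O(n^3).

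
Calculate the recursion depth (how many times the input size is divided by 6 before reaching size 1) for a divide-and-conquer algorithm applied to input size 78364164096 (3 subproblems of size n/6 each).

For divide and conquer with division factor 6:

Problem sizes at each level:
Level 0: 78364164096
Level 1: 13060694016
Level 2: 2176782336
Level 3: 362797056
Level 4: 60466176
Level 5: 10077696
Level 6: 1679616
Level 7: 279936
Level 8: 46656
Level 9: 7776
Level 10: 1296
Level 11: 216
Level 12: 36
Level 13: 6
Level 14: 1

The root is level 0 and the size-1 base case is level 14 (the tree spans levels 0 through 14, i.e. 15 levels counting the root), so the depth is the number of divisions: log_6(78364164096) = 14

The recursion tree depth is log_6(78364164096) = 14. At each level, the problem size is divided by 6, so it takes 14 divisions to reduce to a base case of size 1. The algorithm makes 3 recursive calls at each level.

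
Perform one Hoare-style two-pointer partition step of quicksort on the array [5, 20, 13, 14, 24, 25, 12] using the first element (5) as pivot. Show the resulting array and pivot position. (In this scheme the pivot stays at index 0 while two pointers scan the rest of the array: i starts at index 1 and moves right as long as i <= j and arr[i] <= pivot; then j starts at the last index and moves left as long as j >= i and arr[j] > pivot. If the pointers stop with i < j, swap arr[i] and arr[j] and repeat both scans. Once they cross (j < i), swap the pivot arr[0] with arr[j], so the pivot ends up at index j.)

Hoare-style two-pointer partition with pivot = 5:

Initial array: [5, 20, 13, 14, 24, 25, 12]

Pointers start at i = 1, j = 6.
i ends at 1, j ends at 0: the pointers have crossed (j < i), so scanning stops.

j = 0, so swapping arr[0] with arr[j] leaves the pivot at position 0: [5, 20, 13, 14, 24, 25, 12]
Pivot position: 0

After partitioning with pivot 5, the array becomes [5, 20, 13, 14, 24, 25, 12]. The pivot is placed at index 0. All elements to the left of the pivot are <= 5, and all elements to the right are > 5.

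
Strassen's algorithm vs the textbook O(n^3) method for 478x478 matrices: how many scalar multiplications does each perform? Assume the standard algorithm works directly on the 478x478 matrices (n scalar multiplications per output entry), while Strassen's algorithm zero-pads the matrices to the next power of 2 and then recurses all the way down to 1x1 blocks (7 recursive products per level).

Matrix multiplication for 478x478 matrices:

Strassen's algorithm requires power-of-2 dimensions. Pad 478x478 to 512x512 (next power of 2).

Standard algorithm: 478^3 = 109215352 multiplications
Strassen's algorithm: 7^(log2(512)) = 7^9 = 40353607 multiplications
Savings: 109215352 - 40353607 = 68861745 multiplications

Standard: 109215352 multiplications (478^3). Strassen: 40353607 multiplications (7^9, after padding to 512x512). Strassen reduces 8 recursive multiplications to 7 at each level.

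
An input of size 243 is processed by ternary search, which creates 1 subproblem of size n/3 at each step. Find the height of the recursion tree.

For divide and conquer with division factor 3:

Problem sizes at each level:
Level 0: 243
Level 1: 81
Level 2: 27
Level 3: 9
Level 4: 3
Level 5: 1

The root is level 0 and the size-1 base case is level 5 (the tree spans levels 0 through 5, i.e. 6 levels counting the root), so the depth is the number of divisions: log_3(243) = 5

The recursion tree depth is log_3(243) = 5. At each level, the problem size is divided by 3, so it takes 5 divisions to reduce to a base case of size 1. The algorithm makes 1 recursive call at each level.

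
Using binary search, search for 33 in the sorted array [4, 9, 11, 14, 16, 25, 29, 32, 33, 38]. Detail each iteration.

Binary search for 33 in [4, 9, 11, 14, 16, 25, 29, 32, 33, 38]:

lo=0, hi=9, mid=4, arr[mid]=16 -> 16 < 33, search right half
lo=5, hi=9, mid=7, arr[mid]=32 -> 32 < 33, search right half
lo=8, hi=9, mid=8, arr[mid]=33 -> Found target at index 8!

Binary search finds 33 at index 8 after 3 comparisons. The search repeatedly halves the search space by comparing with the middle element.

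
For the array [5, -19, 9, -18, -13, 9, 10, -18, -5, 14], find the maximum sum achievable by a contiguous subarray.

Using Kadane's algorithm on [5, -19, 9, -18, -13, 9, 10, -18, -5, 14]:

Scanning through the array:
Position 1 (value -19): max_ending_here = -14, max_so_far = 5
Position 2 (value 9): max_ending_here = 9, max_so_far = 9
Position 3 (value -18): max_ending_here = -9, max_so_far = 9
Position 4 (value -13): max_ending_here = -13, max_so_far = 9
Position 5 (value 9): max_ending_here = 9, max_so_far = 9
Position 6 (value 10): max_ending_here = 19, max_so_far = 19
Position 7 (value -18): max_ending_here = 1, max_so_far = 19
Position 8 (value -5): max_ending_here = -4, max_so_far = 19
Position 9 (value 14): max_ending_here = 14, max_so_far = 19

Maximum subarray: [9, 10]
Maximum sum: 19

The maximum subarray is [9, 10] with sum 19. This subarray runs from index 5 to index 6.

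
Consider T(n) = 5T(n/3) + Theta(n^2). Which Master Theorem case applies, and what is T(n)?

Master Theorem for T(n) = 5T(n/3) + O(n^2):

a = 5, b = 3, c = 2
log_b(a) = log_3(5) = 1.4650

Case 3: c = 2 > log_3(5) = 1.4650
T(n) = O(n^2) = O(n^2)

For T(n) = 5T(n/3) + O(n^2): log_3(5) = 1.4650. This is Case 3 of the Master Theorem (c > log_b(a), work dominated by root), giving O(n^2).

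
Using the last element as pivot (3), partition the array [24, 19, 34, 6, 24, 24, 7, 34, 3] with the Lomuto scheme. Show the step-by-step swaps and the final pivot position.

Lomuto partition with pivot = 3:

Initial array: [24, 19, 34, 6, 24, 24, 7, 34, 3]

arr[0]=24 > 3: no swap
arr[1]=19 > 3: no swap
arr[2]=34 > 3: no swap
arr[3]=6 > 3: no swap
arr[4]=24 > 3: no swap
arr[5]=24 > 3: no swap
arr[6]=7 > 3: no swap
arr[7]=34 > 3: no swap

Place pivot at position 0: [3, 19, 34, 6, 24, 24, 7, 34, 24]
Pivot position: 0

After partitioning with pivot 3, the array becomes [3, 19, 34, 6, 24, 24, 7, 34, 24]. The pivot is placed at index 0. All elements to the left of the pivot are <= 3, and all elements to the right are > 3.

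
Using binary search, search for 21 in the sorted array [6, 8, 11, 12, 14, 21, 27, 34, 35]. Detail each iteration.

Binary search for 21 in [6, 8, 11, 12, 14, 21, 27, 34, 35]:

lo=0, hi=8, mid=4, arr[mid]=14 -> 14 < 21, search right half
lo=5, hi=8, mid=6, arr[mid]=27 -> 27 > 21, search left half
lo=5, hi=5, mid=5, arr[mid]=21 -> Found target at index 5!

Binary search finds 21 at index 5 after 3 comparisons. The search repeatedly halves the search space by comparing with the middle element.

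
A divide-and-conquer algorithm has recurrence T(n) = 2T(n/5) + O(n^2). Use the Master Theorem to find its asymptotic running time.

Master Theorem for T(n) = 2T(n/5) + O(n^2):

a = 2, b = 5, c = 2
log_b(a) = log_5(2) = 0.4307

Case 3: c = 2 > log_5(2) = 0.4307
T(n) = O(n^2) = O(n^2)

For T(n) = 2T(n/5) + O(n^2): log_5(2) = 0.4307. This is Case 3 of the Master Theorem (c > log_b(a), work dominated by root), giving O(n^2).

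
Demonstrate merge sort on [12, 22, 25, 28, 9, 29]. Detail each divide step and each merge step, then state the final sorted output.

Merge sort trace:

Split: [12, 22, 25, 28, 9, 29] -> [12, 22, 25] and [28, 9, 29]
  Split: [12, 22, 25] -> [12] and [22, 25]
    Split: [22, 25] -> [22] and [25]
    Merge: [22] + [25] -> [22, 25]
  Merge: [12] + [22, 25] -> [12, 22, 25]
  Split: [28, 9, 29] -> [28] and [9, 29]
    Split: [9, 29] -> [9] and [29]
    Merge: [9] + [29] -> [9, 29]
  Merge: [28] + [9, 29] -> [9, 28, 29]
Merge: [12, 22, 25] + [9, 28, 29] -> [9, 12, 22, 25, 28, 29]

Final sorted array: [9, 12, 22, 25, 28, 29]

The merge sort proceeds by recursively splitting the array and merging sorted halves.
After all merges, the sorted array is [9, 12, 22, 25, 28, 29].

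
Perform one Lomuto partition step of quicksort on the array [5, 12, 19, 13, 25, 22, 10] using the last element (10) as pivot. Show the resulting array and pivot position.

Lomuto partition with pivot = 10:

Initial array: [5, 12, 19, 13, 25, 22, 10]

arr[0]=5 <= 10: swap with position 0, array becomes [5, 12, 19, 13, 25, 22, 10]
arr[1]=12 > 10: no swap
arr[2]=19 > 10: no swap
arr[3]=13 > 10: no swap
arr[4]=25 > 10: no swap
arr[5]=22 > 10: no swap

Place pivot at position 1: [5, 10, 19, 13, 25, 22, 12]
Pivot position: 1

After partitioning with pivot 10, the array becomes [5, 10, 19, 13, 25, 22, 12]. The pivot is placed at index 1. All elements to the left of the pivot are <= 10, and all elements to the right are > 10.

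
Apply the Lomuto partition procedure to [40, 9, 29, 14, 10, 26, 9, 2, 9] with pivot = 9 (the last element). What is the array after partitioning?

Lomuto partition with pivot = 9:

Initial array: [40, 9, 29, 14, 10, 26, 9, 2, 9]

arr[0]=40 > 9: no swap
arr[1]=9 <= 9: swap with position 0, array becomes [9, 40, 29, 14, 10, 26, 9, 2, 9]
arr[2]=29 > 9: no swap
arr[3]=14 > 9: no swap
arr[4]=10 > 9: no swap
arr[5]=26 > 9: no swap
arr[6]=9 <= 9: swap with position 1, array becomes [9, 9, 29, 14, 10, 26, 40, 2, 9]
arr[7]=2 <= 9: swap with position 2, array becomes [9, 9, 2, 14, 10, 26, 40, 29, 9]

Place pivot at position 3: [9, 9, 2, 9, 10, 26, 40, 29, 14]
Pivot position: 3

After partitioning with pivot 9, the array becomes [9, 9, 2, 9, 10, 26, 40, 29, 14]. The pivot is placed at index 3. All elements to the left of the pivot are <= 9, and all elements to the right are > 9.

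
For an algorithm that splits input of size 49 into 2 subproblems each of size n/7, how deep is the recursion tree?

For divide and conquer with division factor 7:

Problem sizes at each level:
Level 0: 49
Level 1: 7
Level 2: 1

The root is level 0 and the size-1 base case is level 2 (the tree spans levels 0 through 2, i.e. 3 levels counting the root), so the depth is the number of divisions: log_7(49) = 2

The recursion tree depth is log_7(49) = 2. At each level, the problem size is divided by 7, so it takes 2 divisions to reduce to a base case of size 1. The algorithm makes 2 recursive calls at each level.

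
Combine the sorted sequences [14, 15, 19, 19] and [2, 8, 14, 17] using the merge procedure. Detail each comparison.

Merging process:

Compare 14 vs 2: take 2 from right. Merged: [2]
Compare 14 vs 8: take 8 from right. Merged: [2, 8]
Compare 14 vs 14: take 14 from left. Merged: [2, 8, 14]
Compare 15 vs 14: take 14 from right. Merged: [2, 8, 14, 14]
Compare 15 vs 17: take 15 from left. Merged: [2, 8, 14, 14, 15]
Compare 19 vs 17: take 17 from right. Merged: [2, 8, 14, 14, 15, 17]
Append remaining from left: [19, 19]. Merged: [2, 8, 14, 14, 15, 17, 19, 19]

Final merged array: [2, 8, 14, 14, 15, 17, 19, 19]
Total comparisons: 6

The merged array is [2, 8, 14, 14, 15, 17, 19, 19], requiring 6 comparisons. The merge step runs in O(n) time where n is the total number of elements.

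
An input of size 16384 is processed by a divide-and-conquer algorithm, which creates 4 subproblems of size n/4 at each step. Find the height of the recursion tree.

For divide and conquer with division factor 4:

Problem sizes at each level:
Level 0: 16384
Level 1: 4096
Level 2: 1024
Level 3: 256
Level 4: 64
Level 5: 16
Level 6: 4
Level 7: 1

The root is level 0 and the size-1 base case is level 7 (the tree spans levels 0 through 7, i.e. 8 levels counting the root), so the depth is the number of divisions: log_4(16384) = 7

The recursion tree depth is log_4(16384) = 7. At each level, the problem size is divided by 4, so it takes 7 divisions to reduce to a base case of size 1. The algorithm makes 4 recursive calls at each level.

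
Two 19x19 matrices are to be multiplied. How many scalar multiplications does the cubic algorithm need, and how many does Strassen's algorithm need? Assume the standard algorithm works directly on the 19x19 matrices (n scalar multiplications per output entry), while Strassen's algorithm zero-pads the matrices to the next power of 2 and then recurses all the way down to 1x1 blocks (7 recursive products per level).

Matrix multiplication for 19x19 matrices:

Strassen's algorithm requires power-of-2 dimensions. Pad 19x19 to 32x32 (next power of 2).

Standard algorithm: 19^3 = 6859 multiplications
Strassen's algorithm: 7^(log2(32)) = 7^5 = 16807 multiplications
Difference: 6859 - 16807 = -9948 (Strassen uses MORE here due to padding overhead — for small or just-over-power-of-2 n, padding can outweigh the per-level savings)

Standard: 6859 multiplications (19^3). Strassen: 16807 multiplications (7^5, after padding to 32x32). Strassen reduces 8 recursive multiplications to 7 at each level.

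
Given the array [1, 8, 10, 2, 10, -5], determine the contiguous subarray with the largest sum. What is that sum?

Using Kadane's algorithm on [1, 8, 10, 2, 10, -5]:

Scanning through the array:
Position 1 (value 8): max_ending_here = 9, max_so_far = 9
Position 2 (value 10): max_ending_here = 19, max_so_far = 19
Position 3 (value 2): max_ending_here = 21, max_so_far = 21
Position 4 (value 10): max_ending_here = 31, max_so_far = 31
Position 5 (value -5): max_ending_here = 26, max_so_far = 31

Maximum subarray: [1, 8, 10, 2, 10]
Maximum sum: 31

The maximum subarray is [1, 8, 10, 2, 10] with sum 31. This subarray runs from index 0 to index 4.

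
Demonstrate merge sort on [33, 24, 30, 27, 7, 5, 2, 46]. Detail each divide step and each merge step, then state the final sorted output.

Merge sort trace:

Split: [33, 24, 30, 27, 7, 5, 2, 46] -> [33, 24, 30, 27] and [7, 5, 2, 46]
  Split: [33, 24, 30, 27] -> [33, 24] and [30, 27]
    Split: [33, 24] -> [33] and [24]
    Merge: [33] + [24] -> [24, 33]
    Split: [30, 27] -> [30] and [27]
    Merge: [30] + [27] -> [27, 30]
  Merge: [24, 33] + [27, 30] -> [24, 27, 30, 33]
  Split: [7, 5, 2, 46] -> [7, 5] and [2, 46]
    Split: [7, 5] -> [7] and [5]
    Merge: [7] + [5] -> [5, 7]
    Split: [2, 46] -> [2] and [46]
    Merge: [2] + [46] -> [2, 46]
  Merge: [5, 7] + [2, 46] -> [2, 5, 7, 46]
Merge: [24, 27, 30, 33] + [2, 5, 7, 46] -> [2, 5, 7, 24, 27, 30, 33, 46]

Final sorted array: [2, 5, 7, 24, 27, 30, 33, 46]

The merge sort proceeds by recursively splitting the array and merging sorted halves.
After all merges, the sorted array is [2, 5, 7, 24, 27, 30, 33, 46].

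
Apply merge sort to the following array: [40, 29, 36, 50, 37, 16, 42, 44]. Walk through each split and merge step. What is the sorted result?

Merge sort trace:

Split: [40, 29, 36, 50, 37, 16, 42, 44] -> [40, 29, 36, 50] and [37, 16, 42, 44]
  Split: [40, 29, 36, 50] -> [40, 29] and [36, 50]
    Split: [40, 29] -> [40] and [29]
    Merge: [40] + [29] -> [29, 40]
    Split: [36, 50] -> [36] and [50]
    Merge: [36] + [50] -> [36, 50]
  Merge: [29, 40] + [36, 50] -> [29, 36, 40, 50]
  Split: [37, 16, 42, 44] -> [37, 16] and [42, 44]
    Split: [37, 16] -> [37] and [16]
    Merge: [37] + [16] -> [16, 37]
    Split: [42, 44] -> [42] and [44]
    Merge: [42] + [44] -> [42, 44]
  Merge: [16, 37] + [42, 44] -> [16, 37, 42, 44]
Merge: [29, 36, 40, 50] + [16, 37, 42, 44] -> [16, 29, 36, 37, 40, 42, 44, 50]

Final sorted array: [16, 29, 36, 37, 40, 42, 44, 50]

The merge sort proceeds by recursively splitting the array and merging sorted halves.
After all merges, the sorted array is [16, 29, 36, 37, 40, 42, 44, 50].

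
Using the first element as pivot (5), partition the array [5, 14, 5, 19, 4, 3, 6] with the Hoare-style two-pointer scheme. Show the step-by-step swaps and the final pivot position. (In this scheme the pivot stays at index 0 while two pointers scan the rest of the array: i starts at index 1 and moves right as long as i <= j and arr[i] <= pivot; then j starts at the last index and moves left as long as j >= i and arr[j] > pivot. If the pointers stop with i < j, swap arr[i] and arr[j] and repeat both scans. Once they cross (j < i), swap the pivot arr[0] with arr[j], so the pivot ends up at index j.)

Hoare-style two-pointer partition with pivot = 5:

Initial array: [5, 14, 5, 19, 4, 3, 6]

Pointers start at i = 1, j = 6.
i stops at index 1 (arr[1]=14 > 5), j stops at index 5 (arr[5]=3 <= 5): swap arr[1] and arr[5], array becomes [5, 3, 5, 19, 4, 14, 6]
i stops at index 3 (arr[3]=19 > 5), j stops at index 4 (arr[4]=4 <= 5): swap arr[3] and arr[4], array becomes [5, 3, 5, 4, 19, 14, 6]
i ends at 4, j ends at 3: the pointers have crossed (j < i), so scanning stops.

Swap pivot arr[0] with arr[3] to place pivot at position 3: [4, 3, 5, 5, 19, 14, 6]
Pivot position: 3

After partitioning with pivot 5, the array becomes [4, 3, 5, 5, 19, 14, 6]. The pivot is placed at index 3. All elements to the left of the pivot are <= 5, and all elements to the right are > 5.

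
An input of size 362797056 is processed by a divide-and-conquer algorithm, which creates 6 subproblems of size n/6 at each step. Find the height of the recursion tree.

For divide and conquer with division factor 6:

Problem sizes at each level:
Level 0: 362797056
Level 1: 60466176
Level 2: 10077696
Level 3: 1679616
Level 4: 279936
Level 5: 46656
Level 6: 7776
Level 7: 1296
Level 8: 216
Level 9: 36
Level 10: 6
Level 11: 1

The root is level 0 and the size-1 base case is level 11 (the tree spans levels 0 through 11, i.e. 12 levels counting the root), so the depth is the number of divisions: log_6(362797056) = 11

The recursion tree depth is log_6(362797056) = 11. At each level, the problem size is divided by 6, so it takes 11 divisions to reduce to a base case of size 1. The algorithm makes 6 recursive calls at each level.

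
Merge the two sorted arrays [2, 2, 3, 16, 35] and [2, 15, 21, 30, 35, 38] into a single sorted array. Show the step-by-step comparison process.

Merging process:

Compare 2 vs 2: take 2 from left. Merged: [2]
Compare 2 vs 2: take 2 from left. Merged: [2, 2]
Compare 3 vs 2: take 2 from right. Merged: [2, 2, 2]
Compare 3 vs 15: take 3 from left. Merged: [2, 2, 2, 3]
Compare 16 vs 15: take 15 from right. Merged: [2, 2, 2, 3, 15]
Compare 16 vs 21: take 16 from left. Merged: [2, 2, 2, 3, 15, 16]
Compare 35 vs 21: take 21 from right. Merged: [2, 2, 2, 3, 15, 16, 21]
Compare 35 vs 30: take 30 from right. Merged: [2, 2, 2, 3, 15, 16, 21, 30]
Compare 35 vs 35: take 35 from left. Merged: [2, 2, 2, 3, 15, 16, 21, 30, 35]
Append remaining from right: [35, 38]. Merged: [2, 2, 2, 3, 15, 16, 21, 30, 35, 35, 38]

Final merged array: [2, 2, 2, 3, 15, 16, 21, 30, 35, 35, 38]
Total comparisons: 9

The merged array is [2, 2, 2, 3, 15, 16, 21, 30, 35, 35, 38], requiring 9 comparisons. The merge step runs in O(n) time where n is the total number of elements.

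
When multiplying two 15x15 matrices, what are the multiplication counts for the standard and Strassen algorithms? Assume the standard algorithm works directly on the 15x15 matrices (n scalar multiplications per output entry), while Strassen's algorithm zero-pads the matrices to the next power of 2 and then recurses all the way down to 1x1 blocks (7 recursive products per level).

Matrix multiplication for 15x15 matrices:

Strassen's algorithm requires power-of-2 dimensions. Pad 15x15 to 16x16 (next power of 2).

Standard algorithm: 15^3 = 3375 multiplications
Strassen's algorithm: 7^(log2(16)) = 7^4 = 2401 multiplications
Savings: 3375 - 2401 = 974 multiplications

Standard: 3375 multiplications (15^3). Strassen: 2401 multiplications (7^4, after padding to 16x16). Strassen reduces 8 recursive multiplications to 7 at each level.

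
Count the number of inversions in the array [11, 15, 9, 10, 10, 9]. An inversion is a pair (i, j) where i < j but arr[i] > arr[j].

Finding inversions in [11, 15, 9, 10, 10, 9]:

(0, 2): arr[0]=11 > arr[2]=9
(0, 3): arr[0]=11 > arr[3]=10
(0, 4): arr[0]=11 > arr[4]=10
(0, 5): arr[0]=11 > arr[5]=9
(1, 2): arr[1]=15 > arr[2]=9
(1, 3): arr[1]=15 > arr[3]=10
(1, 4): arr[1]=15 > arr[4]=10
(1, 5): arr[1]=15 > arr[5]=9
(3, 5): arr[3]=10 > arr[5]=9
(4, 5): arr[4]=10 > arr[5]=9

Total inversions: 10

The array has 10 inversion(s): (0,2), (0,3), (0,4), (0,5), (1,2), (1,3), (1,4), (1,5), (3,5), (4,5). Each pair (i,j) satisfies i < j and arr[i] > arr[j].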